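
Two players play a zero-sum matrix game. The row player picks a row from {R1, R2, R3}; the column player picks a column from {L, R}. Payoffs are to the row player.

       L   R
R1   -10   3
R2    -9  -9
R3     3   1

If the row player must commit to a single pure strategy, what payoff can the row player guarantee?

Row minima: R1 → -10, R2 → -9, R3 → 1.
The best of these is 1.

1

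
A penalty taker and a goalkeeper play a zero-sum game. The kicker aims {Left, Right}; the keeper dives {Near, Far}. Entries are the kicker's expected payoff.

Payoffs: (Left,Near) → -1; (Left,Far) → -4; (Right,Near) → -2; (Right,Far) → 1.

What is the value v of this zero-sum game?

-3/2

Row minima: Left → -4, Right → -2; maximin = -2.
Column maxima: Near → -1, Far → 1; minimax = -1.
-2 ≠ -1, so there is no saddle point; optimal play is mixed.
Let the kicker play Left with probability p. Expected payoff against Near: (-1)p + (-2)(1−p) = p − 2; against Far: (-4)p + 1(1−p) = −5p + 1.
Setting these equal: p − 2 = −5p + 1 ⇒ 6p = 3 ⇒ p = 1/2, and the value is (1)·(1/2) − 2 = -3/2.
For the keeper: with q = P(Near), equating Left's and Right's payoffs gives 3q − 4 = −3q + 1 ⇒ q = 5/6.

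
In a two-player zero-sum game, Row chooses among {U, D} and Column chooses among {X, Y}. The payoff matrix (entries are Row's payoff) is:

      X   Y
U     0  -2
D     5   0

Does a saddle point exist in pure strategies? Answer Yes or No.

Row minima: U → -2, D → 0; maximin = 0.
Column maxima: X → 5, Y → 0; minimax = 0.
maximin = minimax = 0, so a saddle point exists.

Yes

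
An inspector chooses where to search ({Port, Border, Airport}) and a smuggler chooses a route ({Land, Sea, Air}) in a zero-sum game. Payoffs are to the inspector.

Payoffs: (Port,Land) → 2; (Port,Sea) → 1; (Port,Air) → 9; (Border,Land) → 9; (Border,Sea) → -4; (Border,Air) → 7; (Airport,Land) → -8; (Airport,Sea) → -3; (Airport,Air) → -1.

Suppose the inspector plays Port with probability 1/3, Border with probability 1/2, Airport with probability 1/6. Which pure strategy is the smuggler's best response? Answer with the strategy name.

Sea

If the smuggler plays Land, the inspector's expected payoff is (1/3)·2 + (1/2)·9 + (1/6)·(-8) = 23/6.
If the smuggler plays Sea, the inspector's expected payoff is (1/3)·1 + (1/2)·(-4) + (1/6)·(-3) = -13/6.
If the smuggler plays Air, the inspector's expected payoff is (1/3)·9 + (1/2)·7 + (1/6)·(-1) = 19/3.
The smuggler minimizes the inspector's payoff; the smallest is -13/6, so the best response is Sea.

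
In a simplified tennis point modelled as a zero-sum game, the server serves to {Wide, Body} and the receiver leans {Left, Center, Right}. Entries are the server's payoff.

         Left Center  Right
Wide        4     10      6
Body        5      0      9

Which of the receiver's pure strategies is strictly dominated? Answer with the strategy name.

Right

Left holds the server's payoff strictly below Right in every row: 4 < 6, 5 < 9.
So Right is strictly dominated for the receiver.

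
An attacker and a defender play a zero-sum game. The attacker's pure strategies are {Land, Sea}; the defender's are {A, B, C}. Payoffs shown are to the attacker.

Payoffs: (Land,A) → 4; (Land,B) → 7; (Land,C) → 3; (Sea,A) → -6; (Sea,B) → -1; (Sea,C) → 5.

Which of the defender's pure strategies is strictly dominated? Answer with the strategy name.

B

A holds the attacker's payoff strictly below B in every row: 4 < 7, -6 < -1.
So B is strictly dominated for the defender.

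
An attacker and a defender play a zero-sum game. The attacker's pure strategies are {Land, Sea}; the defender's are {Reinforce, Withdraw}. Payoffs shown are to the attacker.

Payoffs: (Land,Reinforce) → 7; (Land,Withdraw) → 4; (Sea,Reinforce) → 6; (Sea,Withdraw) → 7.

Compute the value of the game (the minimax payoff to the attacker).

25/4

Row minima: Land → 4, Sea → 6; maximin = 6.
Column maxima: Reinforce → 7, Withdraw → 7; minimax = 7.
6 ≠ 7, so there is no saddle point; optimal play is mixed.
Let the attacker play Land with probability p. Expected payoff against Reinforce: 7p + 6(1−p) = p + 6; against Withdraw: 4p + 7(1−p) = −3p + 7.
Setting these equal: p + 6 = −3p + 7 ⇒ 4p = 1 ⇒ p = 1/4, and the value is (1)·(1/4) + 6 = 25/4.
For the defender: with q = P(Reinforce), equating Land's and Sea's payoffs gives 3q + 4 = −q + 7 ⇒ q = 3/4.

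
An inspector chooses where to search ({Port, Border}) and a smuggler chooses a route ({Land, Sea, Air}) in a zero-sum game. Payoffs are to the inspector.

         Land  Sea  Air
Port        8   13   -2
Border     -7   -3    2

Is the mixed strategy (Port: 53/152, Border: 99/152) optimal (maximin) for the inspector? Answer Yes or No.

Against Land this mix gives (53/152)·8 + (99/152)·(-7) = -269/152.
Against Sea this mix gives (53/152)·13 + (99/152)·(-3) = 49/19.
Against Air this mix gives (53/152)·(-2) + (99/152)·2 = 23/38.
The smuggler will play Land, holding the inspector to -269/152. Shifting weight toward the row that does better against Land would raise this floor (the equalizing mix achieves 2/19 against both Land and Air), so the proposed strategy is not optimal.

No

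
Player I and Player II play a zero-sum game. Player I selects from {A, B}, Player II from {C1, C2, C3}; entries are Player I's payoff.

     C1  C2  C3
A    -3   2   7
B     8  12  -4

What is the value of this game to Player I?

Row minima: A → -3, B → -4; maximin = -3.
Column maxima: C1 → 8, C2 → 12, C3 → 7; minimax = 7.
-3 ≠ 7, so there is no saddle point; optimal play is mixed.
C2 is strictly dominated by C1 (it gives Player I strictly more in every row), so Player II never plays it.
On the remaining 2×2 (A, B vs C1, C3):
Let Player I play A with probability p. Expected payoff against C1: (-3)p + 8(1−p) = −11p + 8; against C3: 7p + (-4)(1−p) = 11p − 4.
Setting these equal: −11p + 8 = 11p − 4 ⇒ −22p = -12 ⇒ p = 6/11, and the value is (-11)·(6/11) + 8 = 2.
For Player II: with q = P(C1), equating A's and B's payoffs gives −10q + 7 = 12q − 4 ⇒ q = 1/2.

2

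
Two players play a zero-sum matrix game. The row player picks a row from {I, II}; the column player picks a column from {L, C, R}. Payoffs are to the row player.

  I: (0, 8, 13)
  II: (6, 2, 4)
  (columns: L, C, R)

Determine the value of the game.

4

Row minima: I → 0, II → 2; maximin = 2.
Column maxima: L → 6, C → 8, R → 13; minimax = 6.
2 ≠ 6, so there is no saddle point; optimal play is mixed.
R is strictly dominated by C (it gives the row player strictly more in every row), so the column player never plays it.
On the remaining 2×2 (I, II vs L, C):
Let the row player play I with probability p. Expected payoff against L: 0p + 6(1−p) = −6p + 6; against C: 8p + 2(1−p) = 6p + 2.
Setting these equal: −6p + 6 = 6p + 2 ⇒ −12p = -4 ⇒ p = 1/3, and the value is (-6)·(1/3) + 6 = 4.
For the column player: with q = P(L), equating I's and II's payoffs gives −8q + 8 = 4q + 2 ⇒ q = 1/2.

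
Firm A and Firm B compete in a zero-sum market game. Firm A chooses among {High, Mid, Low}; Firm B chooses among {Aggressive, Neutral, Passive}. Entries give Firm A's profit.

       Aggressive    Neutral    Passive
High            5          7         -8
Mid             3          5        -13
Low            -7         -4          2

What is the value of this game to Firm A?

Row minima: High → -8, Mid → -13, Low → -7; maximin = -7.
Column maxima: Aggressive → 5, Neutral → 7, Passive → 2; minimax = 2.
-7 ≠ 2, so there is no saddle point; optimal play is mixed.
Mid is strictly dominated by High, so Firm A never plays it.
Neutral is strictly dominated by Aggressive (it gives Firm A strictly more in every row), so Firm B never plays it.
On the remaining 2×2 (High, Low vs Aggressive, Passive):
Let Firm A play High with probability p. Expected payoff against Aggressive: 5p + (-7)(1−p) = 12p − 7; against Passive: (-8)p + 2(1−p) = −10p + 2.
Setting these equal: 12p − 7 = −10p + 2 ⇒ 22p = 9 ⇒ p = 9/22, and the value is (12)·(9/22) − 7 = -23/11.
For Firm B: with q = P(Aggressive), equating High's and Low's payoffs gives 13q − 8 = −9q + 2 ⇒ q = 5/11.

-23/11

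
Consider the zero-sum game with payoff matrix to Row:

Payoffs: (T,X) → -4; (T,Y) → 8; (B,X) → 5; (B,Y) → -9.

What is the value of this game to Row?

2/13

Row minima: T → -4, B → -9; maximin = -4.
Column maxima: X → 5, Y → 8; minimax = 5.
-4 ≠ 5, so there is no saddle point; optimal play is mixed.
Let Row play T with probability p. Expected payoff against X: (-4)p + 5(1−p) = −9p + 5; against Y: 8p + (-9)(1−p) = 17p − 9.
Setting these equal: −9p + 5 = 17p − 9 ⇒ −26p = -14 ⇒ p = 7/13, and the value is (-9)·(7/13) + 5 = 2/13.
For Column: with q = P(X), equating T's and B's payoffs gives −12q + 8 = 14q − 9 ⇒ q = 17/26.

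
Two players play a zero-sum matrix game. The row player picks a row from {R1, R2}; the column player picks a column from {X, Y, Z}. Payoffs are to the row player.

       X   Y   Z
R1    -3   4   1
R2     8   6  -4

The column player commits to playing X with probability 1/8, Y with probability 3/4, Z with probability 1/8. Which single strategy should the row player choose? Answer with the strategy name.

Expected payoff of R1: (1/8)·(-3) + (3/4)·4 + (1/8)·1 = 11/4.
Expected payoff of R2: (1/8)·8 + (3/4)·6 + (1/8)·(-4) = 5.
The largest is 5, so the row player's best response is R2.

R2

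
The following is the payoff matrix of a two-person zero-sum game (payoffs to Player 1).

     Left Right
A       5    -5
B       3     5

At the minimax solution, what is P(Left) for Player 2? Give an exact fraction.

Row minima: A → -5, B → 3; maximin = 3.
Column maxima: Left → 5, Right → 5; minimax = 5.
3 ≠ 5, so there is no saddle point; optimal play is mixed.
Let Player 1 play A with probability p. Expected payoff against Left: 5p + 3(1−p) = 2p + 3; against Right: (-5)p + 5(1−p) = −10p + 5.
Setting these equal: 2p + 3 = −10p + 5 ⇒ 12p = 2 ⇒ p = 1/6, and the value is (2)·(1/6) + 3 = 10/3.
For Player 2: with q = P(Left), equating A's and B's payoffs gives 10q − 5 = −2q + 5 ⇒ q = 5/6.

5/6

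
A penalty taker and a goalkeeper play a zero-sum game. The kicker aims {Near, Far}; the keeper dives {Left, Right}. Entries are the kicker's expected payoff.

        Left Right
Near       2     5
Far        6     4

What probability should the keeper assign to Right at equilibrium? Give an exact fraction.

4/5

Row minima: Near → 2, Far → 4; maximin = 4.
Column maxima: Left → 6, Right → 5; minimax = 5.
4 ≠ 5, so there is no saddle point; optimal play is mixed.
Let the kicker play Near with probability p. Expected payoff against Left: 2p + 6(1−p) = −4p + 6; against Right: 5p + 4(1−p) = p + 4.
Setting these equal: −4p + 6 = p + 4 ⇒ −5p = -2 ⇒ p = 2/5, and the value is (-4)·(2/5) + 6 = 22/5.
For the keeper: with q = P(Left), equating Near's and Far's payoffs gives −3q + 5 = 2q + 4 ⇒ q = 1/5.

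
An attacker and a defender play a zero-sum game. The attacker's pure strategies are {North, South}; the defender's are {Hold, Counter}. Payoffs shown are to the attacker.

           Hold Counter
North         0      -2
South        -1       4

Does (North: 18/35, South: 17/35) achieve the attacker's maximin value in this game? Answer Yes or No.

No

Against Hold this mix gives (18/35)·0 + (17/35)·(-1) = -17/35.
Against Counter this mix gives (18/35)·(-2) + (17/35)·4 = 32/35.
The defender will play Hold, holding the attacker to -17/35. Shifting weight toward the row that does better against Hold would raise this floor (the equalizing mix achieves -2/7 against both Hold and Counter), so the proposed strategy is not optimal.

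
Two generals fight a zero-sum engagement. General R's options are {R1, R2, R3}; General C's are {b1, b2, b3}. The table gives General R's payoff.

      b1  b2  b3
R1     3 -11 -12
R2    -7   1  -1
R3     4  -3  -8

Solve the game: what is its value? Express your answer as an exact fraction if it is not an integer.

-10/3

Row minima: R1 → -12, R2 → -7, R3 → -8; maximin = -7.
Column maxima: b1 → 4, b2 → 1, b3 → -1; minimax = -1.
-7 ≠ -1, so there is no saddle point; optimal play is mixed.
R1 is strictly dominated by R3, so General R never plays it.
b2 is strictly dominated by b3 (it gives General R strictly more in every row), so General C never plays it.
On the remaining 2×2 (R2, R3 vs b1, b3):
Let General R play R2 with probability p. Expected payoff against b1: (-7)p + 4(1−p) = −11p + 4; against b3: (-1)p + (-8)(1−p) = 7p − 8.
Setting these equal: −11p + 4 = 7p − 8 ⇒ −18p = -12 ⇒ p = 2/3, and the value is (-11)·(2/3) + 4 = -10/3.
For General C: with q = P(b1), equating R2's and R3's payoffs gives −6q − 1 = 12q − 8 ⇒ q = 7/18.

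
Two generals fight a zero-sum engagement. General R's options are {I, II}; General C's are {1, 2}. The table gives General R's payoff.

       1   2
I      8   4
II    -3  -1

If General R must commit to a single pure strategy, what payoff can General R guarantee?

Row minima: I → 4, II → -3.
The best of these is 4.

4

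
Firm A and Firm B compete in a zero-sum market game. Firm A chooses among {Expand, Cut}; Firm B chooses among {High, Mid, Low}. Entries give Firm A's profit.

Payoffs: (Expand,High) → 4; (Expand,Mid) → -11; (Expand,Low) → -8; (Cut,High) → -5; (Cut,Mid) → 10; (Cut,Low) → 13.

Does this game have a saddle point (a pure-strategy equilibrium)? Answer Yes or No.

Row minima: Expand → -11, Cut → -5; maximin = -5.
Column maxima: High → 4, Mid → 10, Low → 13; minimax = 4.
-5 ≠ 4, so no pure-strategy equilibrium exists.

No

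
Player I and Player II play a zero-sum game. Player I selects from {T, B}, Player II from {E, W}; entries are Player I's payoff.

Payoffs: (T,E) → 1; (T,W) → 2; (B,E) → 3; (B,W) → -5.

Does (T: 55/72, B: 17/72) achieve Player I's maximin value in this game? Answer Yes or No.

Against E this mix gives (55/72)·1 + (17/72)·3 = 53/36.
Against W this mix gives (55/72)·2 + (17/72)·(-5) = 25/72.
Player II will play W, holding Player I to 25/72. Shifting weight toward the row that does better against W would raise this floor (the equalizing mix achieves 11/9 against both W and E), so the proposed strategy is not optimal.

No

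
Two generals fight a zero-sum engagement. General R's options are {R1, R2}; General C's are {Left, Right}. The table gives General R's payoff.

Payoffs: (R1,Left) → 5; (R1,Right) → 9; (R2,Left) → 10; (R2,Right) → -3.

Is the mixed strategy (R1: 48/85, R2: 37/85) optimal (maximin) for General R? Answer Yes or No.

Against Left this mix gives (48/85)·5 + (37/85)·10 = 122/17.
Against Right this mix gives (48/85)·9 + (37/85)·(-3) = 321/85.
General C will play Right, holding General R to 321/85. Shifting weight toward the row that does better against Right would raise this floor (the equalizing mix achieves 105/17 against both Right and Left), so the proposed strategy is not optimal.

No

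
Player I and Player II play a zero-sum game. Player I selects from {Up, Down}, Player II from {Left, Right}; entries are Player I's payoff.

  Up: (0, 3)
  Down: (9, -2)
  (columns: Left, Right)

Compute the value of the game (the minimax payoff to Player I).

27/14

Row minima: Up → 0, Down → -2; maximin = 0.
Column maxima: Left → 9, Right → 3; minimax = 3.
0 ≠ 3, so there is no saddle point; optimal play is mixed.
Let Player I play Up with probability p. Expected payoff against Left: 0p + 9(1−p) = −9p + 9; against Right: 3p + (-2)(1−p) = 5p − 2.
Setting these equal: −9p + 9 = 5p − 2 ⇒ −14p = -11 ⇒ p = 11/14, and the value is (-9)·(11/14) + 9 = 27/14.
For Player II: with q = P(Left), equating Up's and Down's payoffs gives −3q + 3 = 11q − 2 ⇒ q = 5/14.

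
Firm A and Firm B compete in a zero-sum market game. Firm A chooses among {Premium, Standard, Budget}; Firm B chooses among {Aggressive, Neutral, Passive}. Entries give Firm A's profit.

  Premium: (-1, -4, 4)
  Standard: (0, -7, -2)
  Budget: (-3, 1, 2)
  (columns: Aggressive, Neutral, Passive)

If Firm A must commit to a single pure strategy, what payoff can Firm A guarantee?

Row minima: Premium → -4, Standard → -7, Budget → -3.
The best of these is -3.

-3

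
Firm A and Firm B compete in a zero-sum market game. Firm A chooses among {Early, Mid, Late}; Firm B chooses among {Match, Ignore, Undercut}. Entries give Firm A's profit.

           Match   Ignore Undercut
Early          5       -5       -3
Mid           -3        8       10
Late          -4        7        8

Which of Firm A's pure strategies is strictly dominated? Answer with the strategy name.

Late

Mid gives a strictly higher payoff than Late against every column: -3 > -4, 8 > 7, 10 > 8.
So Late is strictly dominated and Firm A never plays it.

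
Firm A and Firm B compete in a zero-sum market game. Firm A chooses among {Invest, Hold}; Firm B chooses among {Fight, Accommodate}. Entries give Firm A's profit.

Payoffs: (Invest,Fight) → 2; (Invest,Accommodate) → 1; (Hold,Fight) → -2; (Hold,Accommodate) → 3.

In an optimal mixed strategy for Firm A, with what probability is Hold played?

Row minima: Invest → 1, Hold → -2; maximin = 1.
Column maxima: Fight → 2, Accommodate → 3; minimax = 2.
1 ≠ 2, so there is no saddle point; optimal play is mixed.
Let Firm A play Invest with probability p. Expected payoff against Fight: 2p + (-2)(1−p) = 4p − 2; against Accommodate: 1p + 3(1−p) = −2p + 3.
Setting these equal: 4p − 2 = −2p + 3 ⇒ 6p = 5 ⇒ p = 5/6, and the value is (4)·(5/6) − 2 = 4/3.
For Firm B: with q = P(Fight), equating Invest's and Hold's payoffs gives q + 1 = −5q + 3 ⇒ q = 1/3.

1/6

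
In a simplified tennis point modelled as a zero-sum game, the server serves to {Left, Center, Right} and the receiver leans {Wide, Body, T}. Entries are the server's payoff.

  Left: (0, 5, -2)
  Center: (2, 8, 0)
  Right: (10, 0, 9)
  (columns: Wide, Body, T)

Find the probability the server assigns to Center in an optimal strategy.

Row minima: Left → -2, Center → 0, Right → 0; maximin = 0.
Column maxima: Wide → 10, Body → 8, T → 9; minimax = 8.
0 ≠ 8, so there is no saddle point; optimal play is mixed.
Left is strictly dominated by Center, so the server never plays it.
Wide is strictly dominated by T (it gives the server strictly more in every row), so the receiver never plays it.
On the remaining 2×2 (Center, Right vs Body, T):
Let the server play Center with probability p. Expected payoff against Body: 8p + 0(1−p) = 8p; against T: 0p + 9(1−p) = −9p + 9.
Setting these equal: 8p = −9p + 9 ⇒ 17p = 9 ⇒ p = 9/17, and the value is (8)·(9/17) = 72/17.
For the receiver: with q = P(Body), equating Center's and Right's payoffs gives 8q = −9q + 9 ⇒ q = 9/17.

9/17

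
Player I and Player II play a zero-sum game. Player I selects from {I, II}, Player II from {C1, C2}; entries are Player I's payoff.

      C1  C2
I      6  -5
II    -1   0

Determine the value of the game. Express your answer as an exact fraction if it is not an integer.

Row minima: I → -5, II → -1; maximin = -1.
Column maxima: C1 → 6, C2 → 0; minimax = 0.
-1 ≠ 0, so there is no saddle point; optimal play is mixed.
Let Player I play I with probability p. Expected payoff against C1: 6p + (-1)(1−p) = 7p − 1; against C2: (-5)p + 0(1−p) = −5p.
Setting these equal: 7p − 1 = −5p ⇒ 12p = 1 ⇒ p = 1/12, and the value is (7)·(1/12) − 1 = -5/12.
For Player II: with q = P(C1), equating I's and II's payoffs gives 11q − 5 = −q ⇒ q = 5/12.

-5/12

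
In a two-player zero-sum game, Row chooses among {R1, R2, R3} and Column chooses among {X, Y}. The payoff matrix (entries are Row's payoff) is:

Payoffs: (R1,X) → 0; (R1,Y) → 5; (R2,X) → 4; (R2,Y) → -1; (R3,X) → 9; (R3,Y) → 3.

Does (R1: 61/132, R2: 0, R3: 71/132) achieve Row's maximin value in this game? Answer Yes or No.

Against X this mix gives (61/132)·0 + (71/132)·9 = 213/44.
Against Y this mix gives (61/132)·5 + (71/132)·3 = 259/66.
Column will play Y, holding Row to 259/66. Shifting weight toward the row that does better against Y would raise this floor (the equalizing mix achieves 45/11 against both Y and X), so the proposed strategy is not optimal.

No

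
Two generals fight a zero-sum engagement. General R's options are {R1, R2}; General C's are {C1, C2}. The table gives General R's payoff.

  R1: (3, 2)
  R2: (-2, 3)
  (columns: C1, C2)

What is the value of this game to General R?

Row minima: R1 → 2, R2 → -2; maximin = 2.
Column maxima: C1 → 3, C2 → 3; minimax = 3.
2 ≠ 3, so there is no saddle point; optimal play is mixed.
Let General R play R1 with probability p. Expected payoff against C1: 3p + (-2)(1−p) = 5p − 2; against C2: 2p + 3(1−p) = −p + 3.
Setting these equal: 5p − 2 = −p + 3 ⇒ 6p = 5 ⇒ p = 5/6, and the value is (5)·(5/6) − 2 = 13/6.
For General C: with q = P(C1), equating R1's and R2's payoffs gives q + 2 = −5q + 3 ⇒ q = 1/6.

13/6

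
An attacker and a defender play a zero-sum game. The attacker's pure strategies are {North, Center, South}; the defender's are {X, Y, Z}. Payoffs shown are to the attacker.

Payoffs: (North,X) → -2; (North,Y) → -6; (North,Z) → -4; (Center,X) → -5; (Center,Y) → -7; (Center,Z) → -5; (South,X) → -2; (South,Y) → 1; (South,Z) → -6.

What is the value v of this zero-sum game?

Row minima: North → -6, Center → -7, South → -6; maximin = -6.
Column maxima: X → -2, Y → 1, Z → -4; minimax = -4.
-6 ≠ -4, so there is no saddle point; optimal play is mixed.
Center is strictly dominated by North, so the attacker never plays it.
With Center eliminated, X is strictly dominated by Z (it gives the attacker strictly more in every remaining row), so the defender never plays it.
On the remaining 2×2 (North, South vs Y, Z):
Let the attacker play North with probability p. Expected payoff against Y: (-6)p + 1(1−p) = −7p + 1; against Z: (-4)p + (-6)(1−p) = 2p − 6.
Setting these equal: −7p + 1 = 2p − 6 ⇒ −9p = -7 ⇒ p = 7/9, and the value is (-7)·(7/9) + 1 = -40/9.
For the defender: with q = P(Y), equating North's and South's payoffs gives −2q − 4 = 7q − 6 ⇒ q = 2/9.

-40/9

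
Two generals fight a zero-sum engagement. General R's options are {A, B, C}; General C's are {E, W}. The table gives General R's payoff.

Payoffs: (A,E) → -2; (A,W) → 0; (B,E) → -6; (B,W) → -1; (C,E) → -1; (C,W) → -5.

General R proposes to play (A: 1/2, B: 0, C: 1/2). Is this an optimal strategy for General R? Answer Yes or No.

Against E this mix gives (1/2)·(-2) + (1/2)·(-1) = -3/2.
Against W this mix gives (1/2)·0 + (1/2)·(-5) = -5/2.
General C will play W, holding General R to -5/2. Shifting weight toward the row that does better against W would raise this floor (the equalizing mix achieves -5/3 against both W and E), so the proposed strategy is not optimal.

No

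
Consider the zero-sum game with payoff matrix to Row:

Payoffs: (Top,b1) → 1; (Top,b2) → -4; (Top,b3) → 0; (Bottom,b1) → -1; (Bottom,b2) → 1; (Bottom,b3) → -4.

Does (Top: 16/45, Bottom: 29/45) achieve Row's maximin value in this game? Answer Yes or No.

Against b1 this mix gives (16/45)·1 + (29/45)·(-1) = -13/45.
Against b2 this mix gives (16/45)·(-4) + (29/45)·1 = -7/9.
Against b3 this mix gives (16/45)·0 + (29/45)·(-4) = -116/45.
Column will play b3, holding Row to -116/45. Shifting weight toward the row that does better against b3 would raise this floor (the equalizing mix achieves -16/9 against both b3 and b2), so the proposed strategy is not optimal.

No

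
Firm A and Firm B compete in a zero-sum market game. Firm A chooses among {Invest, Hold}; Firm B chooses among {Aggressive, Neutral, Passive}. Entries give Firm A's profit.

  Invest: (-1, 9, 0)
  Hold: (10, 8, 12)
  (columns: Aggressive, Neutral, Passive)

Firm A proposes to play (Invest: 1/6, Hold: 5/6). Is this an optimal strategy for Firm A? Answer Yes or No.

Against Aggressive this mix gives (1/6)·(-1) + (5/6)·10 = 49/6.
Against Neutral this mix gives (1/6)·9 + (5/6)·8 = 49/6.
Against Passive this mix gives (1/6)·0 + (5/6)·12 = 10.
All of Firm B's active replies (Aggressive, Neutral) yield 49/6, and no column does worse for Firm A. The mix makes Firm B indifferent and guarantees 49/6, so it is optimal.

Yes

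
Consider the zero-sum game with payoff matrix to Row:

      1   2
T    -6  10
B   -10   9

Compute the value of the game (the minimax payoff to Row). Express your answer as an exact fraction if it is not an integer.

-6

Row minima: T → -6, B → -10; maximin = -6.
Column maxima: 1 → -6, 2 → 10; minimax = -6.
Since maximin = minimax = -6, there is a saddle point and the value is -6.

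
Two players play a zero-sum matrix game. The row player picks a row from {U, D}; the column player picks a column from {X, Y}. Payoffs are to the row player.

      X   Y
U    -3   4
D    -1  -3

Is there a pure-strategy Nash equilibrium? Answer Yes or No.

Row minima: U → -3, D → -3; maximin = -3.
Column maxima: X → -1, Y → 4; minimax = -1.
-3 ≠ -1, so no pure-strategy equilibrium exists.

No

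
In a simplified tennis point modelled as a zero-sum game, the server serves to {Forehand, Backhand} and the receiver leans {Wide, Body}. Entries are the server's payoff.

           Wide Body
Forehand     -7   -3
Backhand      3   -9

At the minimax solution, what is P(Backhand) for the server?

Row minima: Forehand → -7, Backhand → -9; maximin = -7.
Column maxima: Wide → 3, Body → -3; minimax = -3.
-7 ≠ -3, so there is no saddle point; optimal play is mixed.
Let the server play Forehand with probability p. Expected payoff against Wide: (-7)p + 3(1−p) = −10p + 3; against Body: (-3)p + (-9)(1−p) = 6p − 9.
Setting these equal: −10p + 3 = 6p − 9 ⇒ −16p = -12 ⇒ p = 3/4, and the value is (-10)·(3/4) + 3 = -9/2.
For the receiver: with q = P(Wide), equating Forehand's and Backhand's payoffs gives −4q − 3 = 12q − 9 ⇒ q = 3/8.

1/4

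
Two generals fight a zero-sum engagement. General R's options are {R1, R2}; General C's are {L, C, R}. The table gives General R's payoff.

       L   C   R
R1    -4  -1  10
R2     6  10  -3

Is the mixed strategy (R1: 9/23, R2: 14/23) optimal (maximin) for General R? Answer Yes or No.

Yes

Against L this mix gives (9/23)·(-4) + (14/23)·6 = 48/23.
Against C this mix gives (9/23)·(-1) + (14/23)·10 = 131/23.
Against R this mix gives (9/23)·10 + (14/23)·(-3) = 48/23.
All of General C's active replies (L, R) yield 48/23, and no column does worse for General R. The mix makes General C indifferent and guarantees 48/23, so it is optimal.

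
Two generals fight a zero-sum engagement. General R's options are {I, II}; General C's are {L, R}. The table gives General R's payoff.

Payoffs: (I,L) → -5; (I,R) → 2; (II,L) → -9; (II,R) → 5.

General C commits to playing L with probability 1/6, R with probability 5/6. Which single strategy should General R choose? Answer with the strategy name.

II

Expected payoff of I: (1/6)·(-5) + (5/6)·2 = 5/6.
Expected payoff of II: (1/6)·(-9) + (5/6)·5 = 8/3.
The largest is 8/3, so General R's best response is II.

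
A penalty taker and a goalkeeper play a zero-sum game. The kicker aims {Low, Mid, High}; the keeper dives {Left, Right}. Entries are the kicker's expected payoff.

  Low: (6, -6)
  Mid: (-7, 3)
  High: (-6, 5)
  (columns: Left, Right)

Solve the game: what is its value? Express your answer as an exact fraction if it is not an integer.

Row minima: Low → -6, Mid → -7, High → -6; maximin = -6.
Column maxima: Left → 6, Right → 5; minimax = 5.
-6 ≠ 5, so there is no saddle point; optimal play is mixed.
Mid is strictly dominated by High, so the kicker never plays it.
On the remaining 2×2 (Low, High vs Left, Right):
Let the kicker play Low with probability p. Expected payoff against Left: 6p + (-6)(1−p) = 12p − 6; against Right: (-6)p + 5(1−p) = −11p + 5.
Setting these equal: 12p − 6 = −11p + 5 ⇒ 23p = 11 ⇒ p = 11/23, and the value is (12)·(11/23) − 6 = -6/23.
For the keeper: with q = P(Left), equating Low's and High's payoffs gives 12q − 6 = −11q + 5 ⇒ q = 11/23.

-6/23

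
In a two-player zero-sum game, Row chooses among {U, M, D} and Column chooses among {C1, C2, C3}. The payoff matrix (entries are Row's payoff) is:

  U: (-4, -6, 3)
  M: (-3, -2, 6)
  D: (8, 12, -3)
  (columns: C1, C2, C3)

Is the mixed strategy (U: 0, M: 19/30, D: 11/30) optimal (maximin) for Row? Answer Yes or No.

Against C1 this mix gives (19/30)·(-3) + (11/30)·8 = 31/30.
Against C2 this mix gives (19/30)·(-2) + (11/30)·12 = 47/15.
Against C3 this mix gives (19/30)·6 + (11/30)·(-3) = 27/10.
Column will play C1, holding Row to 31/30. Shifting weight toward the row that does better against C1 would raise this floor (the equalizing mix achieves 39/20 against both C1 and C3), so the proposed strategy is not optimal.

No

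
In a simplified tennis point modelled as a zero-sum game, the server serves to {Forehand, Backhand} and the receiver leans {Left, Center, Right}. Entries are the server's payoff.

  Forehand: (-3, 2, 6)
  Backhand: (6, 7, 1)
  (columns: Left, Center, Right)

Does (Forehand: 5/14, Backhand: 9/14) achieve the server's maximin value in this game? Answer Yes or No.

Against Left this mix gives (5/14)·(-3) + (9/14)·6 = 39/14.
Against Center this mix gives (5/14)·2 + (9/14)·7 = 73/14.
Against Right this mix gives (5/14)·6 + (9/14)·1 = 39/14.
All of the receiver's active replies (Left, Right) yield 39/14, and no column does worse for the server. The mix makes the receiver indifferent and guarantees 39/14, so it is optimal.

Yes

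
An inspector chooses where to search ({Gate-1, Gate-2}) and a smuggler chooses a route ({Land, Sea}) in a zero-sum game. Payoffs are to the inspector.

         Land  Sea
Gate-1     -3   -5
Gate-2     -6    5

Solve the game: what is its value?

Row minima: Gate-1 → -5, Gate-2 → -6; maximin = -5.
Column maxima: Land → -3, Sea → 5; minimax = -3.
-5 ≠ -3, so there is no saddle point; optimal play is mixed.
Let the inspector play Gate-1 with probability p. Expected payoff against Land: (-3)p + (-6)(1−p) = 3p − 6; against Sea: (-5)p + 5(1−p) = −10p + 5.
Setting these equal: 3p − 6 = −10p + 5 ⇒ 13p = 11 ⇒ p = 11/13, and the value is (3)·(11/13) − 6 = -45/13.
For the smuggler: with q = P(Land), equating Gate-1's and Gate-2's payoffs gives 2q − 5 = −11q + 5 ⇒ q = 10/13.

-45/13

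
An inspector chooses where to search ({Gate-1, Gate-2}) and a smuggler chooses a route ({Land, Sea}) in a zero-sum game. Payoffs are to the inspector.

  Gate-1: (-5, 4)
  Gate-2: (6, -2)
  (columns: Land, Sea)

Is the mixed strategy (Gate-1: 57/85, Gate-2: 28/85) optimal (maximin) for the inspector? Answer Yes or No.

Against Land this mix gives (57/85)·(-5) + (28/85)·6 = -117/85.
Against Sea this mix gives (57/85)·4 + (28/85)·(-2) = 172/85.
The smuggler will play Land, holding the inspector to -117/85. Shifting weight toward the row that does better against Land would raise this floor (the equalizing mix achieves 14/17 against both Land and Sea), so the proposed strategy is not optimal.

No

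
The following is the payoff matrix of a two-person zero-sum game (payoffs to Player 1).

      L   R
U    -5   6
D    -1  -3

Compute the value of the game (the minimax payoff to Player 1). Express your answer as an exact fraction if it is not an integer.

Row minima: U → -5, D → -3; maximin = -3.
Column maxima: L → -1, R → 6; minimax = -1.
-3 ≠ -1, so there is no saddle point; optimal play is mixed.
Let Player 1 play U with probability p. Expected payoff against L: (-5)p + (-1)(1−p) = −4p − 1; against R: 6p + (-3)(1−p) = 9p − 3.
Setting these equal: −4p − 1 = 9p − 3 ⇒ −13p = -2 ⇒ p = 2/13, and the value is (-4)·(2/13) − 1 = -21/13.
For Player 2: with q = P(L), equating U's and D's payoffs gives −11q + 6 = 2q − 3 ⇒ q = 9/13.

-21/13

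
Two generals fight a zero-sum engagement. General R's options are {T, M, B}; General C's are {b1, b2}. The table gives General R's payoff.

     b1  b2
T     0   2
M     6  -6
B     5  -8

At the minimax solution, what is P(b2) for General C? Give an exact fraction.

3/7

Row minima: T → 0, M → -6, B → -8; maximin = 0.
Column maxima: b1 → 6, b2 → 2; minimax = 2.
0 ≠ 2, so there is no saddle point; optimal play is mixed.
B is strictly dominated by M, so General R never plays it.
On the remaining 2×2 (T, M vs b1, b2):
Let General R play T with probability p. Expected payoff against b1: 0p + 6(1−p) = −6p + 6; against b2: 2p + (-6)(1−p) = 8p − 6.
Setting these equal: −6p + 6 = 8p − 6 ⇒ −14p = -12 ⇒ p = 6/7, and the value is (-6)·(6/7) + 6 = 6/7.
For General C: with q = P(b1), equating T's and M's payoffs gives −2q + 2 = 12q − 6 ⇒ q = 4/7.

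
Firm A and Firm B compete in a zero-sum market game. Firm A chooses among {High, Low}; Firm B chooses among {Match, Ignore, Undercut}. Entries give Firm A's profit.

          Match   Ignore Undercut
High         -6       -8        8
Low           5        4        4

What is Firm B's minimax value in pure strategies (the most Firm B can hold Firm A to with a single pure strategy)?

4

Column maxima: Match → 5, Ignore → 4, Undercut → 8.
The smallest of these is 4.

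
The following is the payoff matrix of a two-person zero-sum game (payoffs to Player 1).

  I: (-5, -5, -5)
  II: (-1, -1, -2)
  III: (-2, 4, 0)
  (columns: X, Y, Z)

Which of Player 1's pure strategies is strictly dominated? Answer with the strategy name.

I

II gives a strictly higher payoff than I against every column: -1 > -5, -1 > -5, -2 > -5.
So I is strictly dominated and Player 1 never plays it.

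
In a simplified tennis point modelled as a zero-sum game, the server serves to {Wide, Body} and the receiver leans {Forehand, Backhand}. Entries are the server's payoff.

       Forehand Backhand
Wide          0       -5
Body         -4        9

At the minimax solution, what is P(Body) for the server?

5/18

Row minima: Wide → -5, Body → -4; maximin = -4.
Column maxima: Forehand → 0, Backhand → 9; minimax = 0.
-4 ≠ 0, so there is no saddle point; optimal play is mixed.
Let the server play Wide with probability p. Expected payoff against Forehand: 0p + (-4)(1−p) = 4p − 4; against Backhand: (-5)p + 9(1−p) = −14p + 9.
Setting these equal: 4p − 4 = −14p + 9 ⇒ 18p = 13 ⇒ p = 13/18, and the value is (4)·(13/18) − 4 = -10/9.
For the receiver: with q = P(Forehand), equating Wide's and Body's payoffs gives 5q − 5 = −13q + 9 ⇒ q = 7/9.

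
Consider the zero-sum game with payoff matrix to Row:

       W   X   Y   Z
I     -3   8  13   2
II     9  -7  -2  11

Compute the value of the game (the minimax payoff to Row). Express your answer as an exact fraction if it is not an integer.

17/9

Row minima: I → -3, II → -7; maximin = -3.
Column maxima: W → 9, X → 8, Y → 13, Z → 11; minimax = 8.
-3 ≠ 8, so there is no saddle point; optimal play is mixed.
Y is strictly dominated by X (it gives Row strictly more in every row), so Column never plays it.
Z is strictly dominated by W (it gives Row strictly more in every row), so Column never plays it.
On the remaining 2×2 (I, II vs W, X):
Let Row play I with probability p. Expected payoff against W: (-3)p + 9(1−p) = −12p + 9; against X: 8p + (-7)(1−p) = 15p − 7.
Setting these equal: −12p + 9 = 15p − 7 ⇒ −27p = -16 ⇒ p = 16/27, and the value is (-12)·(16/27) + 9 = 17/9.
For Column: with q = P(W), equating I's and II's payoffs gives −11q + 8 = 16q − 7 ⇒ q = 5/9.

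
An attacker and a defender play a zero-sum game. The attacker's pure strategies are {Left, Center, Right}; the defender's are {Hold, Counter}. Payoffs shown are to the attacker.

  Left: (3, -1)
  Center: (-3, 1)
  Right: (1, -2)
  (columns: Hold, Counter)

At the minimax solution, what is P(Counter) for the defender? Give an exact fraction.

Row minima: Left → -1, Center → -3, Right → -2; maximin = -1.
Column maxima: Hold → 3, Counter → 1; minimax = 1.
-1 ≠ 1, so there is no saddle point; optimal play is mixed.
Right is strictly dominated by Left, so the attacker never plays it.
On the remaining 2×2 (Left, Center vs Hold, Counter):
Let the attacker play Left with probability p. Expected payoff against Hold: 3p + (-3)(1−p) = 6p − 3; against Counter: (-1)p + 1(1−p) = −2p + 1.
Setting these equal: 6p − 3 = −2p + 1 ⇒ 8p = 4 ⇒ p = 1/2, and the value is (6)·(1/2) − 3 = 0.
For the defender: with q = P(Hold), equating Left's and Center's payoffs gives 4q − 1 = −4q + 1 ⇒ q = 1/4.

3/4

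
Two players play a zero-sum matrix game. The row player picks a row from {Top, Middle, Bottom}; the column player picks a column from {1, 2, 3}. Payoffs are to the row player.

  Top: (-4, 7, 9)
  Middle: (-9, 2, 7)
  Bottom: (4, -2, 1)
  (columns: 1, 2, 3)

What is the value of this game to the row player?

20/17

Row minima: Top → -4, Middle → -9, Bottom → -2; maximin = -2.
Column maxima: 1 → 4, 2 → 7, 3 → 9; minimax = 4.
-2 ≠ 4, so there is no saddle point; optimal play is mixed.
Middle is strictly dominated by Top, so the row player never plays it.
3 is strictly dominated by 2 (it gives the row player strictly more in every row), so the column player never plays it.
On the remaining 2×2 (Top, Bottom vs 1, 2):
Let the row player play Top with probability p. Expected payoff against 1: (-4)p + 4(1−p) = −8p + 4; against 2: 7p + (-2)(1−p) = 9p − 2.
Setting these equal: −8p + 4 = 9p − 2 ⇒ −17p = -6 ⇒ p = 6/17, and the value is (-8)·(6/17) + 4 = 20/17.
For the column player: with q = P(1), equating Top's and Bottom's payoffs gives −11q + 7 = 6q − 2 ⇒ q = 9/17.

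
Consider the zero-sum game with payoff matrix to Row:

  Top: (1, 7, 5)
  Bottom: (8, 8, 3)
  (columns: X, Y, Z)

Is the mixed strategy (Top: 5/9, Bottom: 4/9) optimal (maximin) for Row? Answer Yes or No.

Against X this mix gives (5/9)·1 + (4/9)·8 = 37/9.
Against Y this mix gives (5/9)·7 + (4/9)·8 = 67/9.
Against Z this mix gives (5/9)·5 + (4/9)·3 = 37/9.
All of Column's active replies (X, Z) yield 37/9, and no column does worse for Row. The mix makes Column indifferent and guarantees 37/9, so it is optimal.

Yes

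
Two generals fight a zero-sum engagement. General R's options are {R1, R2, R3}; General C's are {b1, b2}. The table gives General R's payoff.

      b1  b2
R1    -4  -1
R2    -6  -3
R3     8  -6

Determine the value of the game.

Row minima: R1 → -4, R2 → -6, R3 → -6; maximin = -4.
Column maxima: b1 → 8, b2 → -1; minimax = -1.
-4 ≠ -1, so there is no saddle point; optimal play is mixed.
R2 is strictly dominated by R1, so General R never plays it.
On the remaining 2×2 (R1, R3 vs b1, b2):
Let General R play R1 with probability p. Expected payoff against b1: (-4)p + 8(1−p) = −12p + 8; against b2: (-1)p + (-6)(1−p) = 5p − 6.
Setting these equal: −12p + 8 = 5p − 6 ⇒ −17p = -14 ⇒ p = 14/17, and the value is (-12)·(14/17) + 8 = -32/17.
For General C: with q = P(b1), equating R1's and R3's payoffs gives −3q − 1 = 14q − 6 ⇒ q = 5/17.

-32/17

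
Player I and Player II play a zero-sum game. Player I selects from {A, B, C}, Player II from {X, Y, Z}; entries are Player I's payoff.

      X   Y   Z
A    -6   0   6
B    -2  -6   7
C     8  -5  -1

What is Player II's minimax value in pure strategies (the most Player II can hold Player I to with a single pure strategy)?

Column maxima: X → 8, Y → 0, Z → 7.
The smallest of these is 0.

0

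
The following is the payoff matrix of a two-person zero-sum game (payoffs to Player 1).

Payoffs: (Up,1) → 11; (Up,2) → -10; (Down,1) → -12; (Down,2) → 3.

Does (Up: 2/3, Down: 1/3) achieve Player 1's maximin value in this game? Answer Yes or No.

Against 1 this mix gives (2/3)·11 + (1/3)·(-12) = 10/3.
Against 2 this mix gives (2/3)·(-10) + (1/3)·3 = -17/3.
Player 2 will play 2, holding Player 1 to -17/3. Shifting weight toward the row that does better against 2 would raise this floor (the equalizing mix achieves -29/12 against both 2 and 1), so the proposed strategy is not optimal.

No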